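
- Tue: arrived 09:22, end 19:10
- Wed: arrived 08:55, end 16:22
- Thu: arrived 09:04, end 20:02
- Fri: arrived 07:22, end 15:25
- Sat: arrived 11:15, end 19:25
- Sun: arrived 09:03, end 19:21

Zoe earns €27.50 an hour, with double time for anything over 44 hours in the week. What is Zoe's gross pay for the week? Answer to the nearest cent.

€1800.33

Tue: 09:22–19:10 = 9 h 48 min
Wed: 08:55–16:22 = 7 h 27 min
Thu: 09:04–20:02 = 10 h 58 min
Fri: 07:22–15:25 = 8 h 3 min
Sat: 11:15–19:25 = 8 h 10 min
Sun: 09:03–19:21 = 10 h 18 min
Total worked: 54 h 44 min = 3284 min.
Regular 44 h 0 min = 2640 min at €27.50/h; overtime 10 h 44 min = 644 min at €55.00/h.
Pay = (2640 × €27.50 + 644 × €55.00) ÷ 60 = €1800.33.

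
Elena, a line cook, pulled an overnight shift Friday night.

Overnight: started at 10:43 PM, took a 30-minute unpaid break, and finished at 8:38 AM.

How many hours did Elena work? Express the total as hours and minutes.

Overnight: 10:43 PM → midnight = 1 h 17 min; midnight → 8:38 AM = 8 h 38 min; span 9 h 55 min; less 30 min break → 9 h 25 min

9 h 25 min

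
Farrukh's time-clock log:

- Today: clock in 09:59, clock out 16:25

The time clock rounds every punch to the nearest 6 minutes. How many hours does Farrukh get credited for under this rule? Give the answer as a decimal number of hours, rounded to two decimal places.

Today: in 09:59→10:00, out 16:25→16:24; 6 h 24 min

6.40 hours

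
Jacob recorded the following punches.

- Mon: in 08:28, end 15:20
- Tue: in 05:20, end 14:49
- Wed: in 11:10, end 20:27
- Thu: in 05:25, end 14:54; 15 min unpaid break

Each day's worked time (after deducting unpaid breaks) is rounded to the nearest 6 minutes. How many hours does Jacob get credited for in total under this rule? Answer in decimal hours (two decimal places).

34.90 hours

Mon: 08:28–15:20 = 6 h 52 min → rounds to 6 h 54 min
Tue: 05:20–14:49 = 9 h 29 min → rounds to 9 h 30 min
Wed: 11:10–20:27 = 9 h 17 min → rounds to 9 h 18 min
Thu: 05:25–14:54 = 9 h 29 min − 15 min = 9 h 14 min → rounds to 9 h 12 min
Total credited: 34 h 54 min.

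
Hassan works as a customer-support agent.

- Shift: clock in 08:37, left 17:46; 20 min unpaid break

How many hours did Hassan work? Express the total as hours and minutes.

Shift: 08:37–17:46 = 9 h 9 min; less 20 min break → 8 h 49 min

8 h 49 min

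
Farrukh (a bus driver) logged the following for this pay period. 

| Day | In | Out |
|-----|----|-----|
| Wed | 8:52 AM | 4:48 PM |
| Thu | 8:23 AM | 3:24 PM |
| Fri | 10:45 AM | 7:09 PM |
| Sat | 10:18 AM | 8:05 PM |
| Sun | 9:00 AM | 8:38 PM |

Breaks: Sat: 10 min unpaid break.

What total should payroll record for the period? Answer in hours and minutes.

Wed: 8:52 AM–4:48 PM = 7 h 56 min
Thu: 8:23 AM–3:24 PM = 7 h 1 min
Fri: 10:45 AM–7:09 PM = 8 h 24 min
Sat: 10:18 AM–8:05 PM = 9 h 47 min; less 10 min break → 9 h 37 min
Sun: 9:00 AM–8:38 PM = 11 h 38 min
Total: 7 h 56 min + 7 h 1 min + 8 h 24 min + 9 h 37 min + 11 h 38 min = 44 h 36 min.

44 h 36 min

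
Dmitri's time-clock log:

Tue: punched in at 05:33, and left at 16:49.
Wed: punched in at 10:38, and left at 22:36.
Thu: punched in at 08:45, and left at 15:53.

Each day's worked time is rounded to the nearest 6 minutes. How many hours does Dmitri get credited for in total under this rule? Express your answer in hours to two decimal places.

Tue: 05:33–16:49 = 11 h 16 min → rounds to 11 h 18 min
Wed: 10:38–22:36 = 11 h 58 min → rounds to 12 h 0 min
Thu: 08:45–15:53 = 7 h 8 min → rounds to 7 h 6 min
Total credited: 30 h 24 min.

30.40 hours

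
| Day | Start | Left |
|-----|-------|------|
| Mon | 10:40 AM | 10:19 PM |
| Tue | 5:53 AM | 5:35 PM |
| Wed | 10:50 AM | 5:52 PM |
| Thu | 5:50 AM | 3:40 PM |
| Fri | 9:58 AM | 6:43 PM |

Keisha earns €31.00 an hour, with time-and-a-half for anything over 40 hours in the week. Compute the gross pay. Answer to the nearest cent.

€1656.95

Mon: 10:40 AM–10:19 PM = 11 h 39 min
Tue: 5:53 AM–5:35 PM = 11 h 42 min
Wed: 10:50 AM–5:52 PM = 7 h 2 min
Thu: 5:50 AM–3:40 PM = 9 h 50 min
Fri: 9:58 AM–6:43 PM = 8 h 45 min
Total worked: 48 h 58 min = 2938 min.
Regular 40 h 0 min = 2400 min at €31.00/h; overtime 8 h 58 min = 538 min at €46.50/h.
Pay = (2400 × €31.00 + 538 × €46.50) ÷ 60 = €1656.95.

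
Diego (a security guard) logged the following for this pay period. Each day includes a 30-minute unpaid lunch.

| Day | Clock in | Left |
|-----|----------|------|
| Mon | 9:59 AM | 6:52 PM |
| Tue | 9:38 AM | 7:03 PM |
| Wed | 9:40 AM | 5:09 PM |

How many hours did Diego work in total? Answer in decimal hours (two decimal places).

24.28 hours

Mon: 9:59 AM–6:52 PM = 8 h 53 min; less 30 min break → 8 h 23 min
Tue: 9:38 AM–7:03 PM = 9 h 25 min; less 30 min break → 8 h 55 min
Wed: 9:40 AM–5:09 PM = 7 h 29 min; less 30 min break → 6 h 59 min
Total: 8 h 23 min + 8 h 55 min + 6 h 59 min = 24 h 17 min.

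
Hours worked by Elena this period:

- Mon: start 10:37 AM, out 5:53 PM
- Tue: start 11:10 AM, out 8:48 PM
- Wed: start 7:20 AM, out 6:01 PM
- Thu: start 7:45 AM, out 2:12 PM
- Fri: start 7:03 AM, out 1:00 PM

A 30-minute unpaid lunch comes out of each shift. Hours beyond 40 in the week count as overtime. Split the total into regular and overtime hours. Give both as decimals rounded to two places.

Regular 37.48 hours, overtime 0.00 hours

Mon: 10:37 AM–5:53 PM = 7 h 16 min; less 30 min break → 6 h 46 min
Tue: 11:10 AM–8:48 PM = 9 h 38 min; less 30 min break → 9 h 8 min
Wed: 7:20 AM–6:01 PM = 10 h 41 min; less 30 min break → 10 h 11 min
Thu: 7:45 AM–2:12 PM = 6 h 27 min; less 30 min break → 5 h 57 min
Fri: 7:03 AM–1:00 PM = 5 h 57 min; less 30 min break → 5 h 27 min
Total worked: 37 h 29 min = 37.48 h.
Threshold 40 h → overtime 0 h 0 min, regular 37 h 29 min.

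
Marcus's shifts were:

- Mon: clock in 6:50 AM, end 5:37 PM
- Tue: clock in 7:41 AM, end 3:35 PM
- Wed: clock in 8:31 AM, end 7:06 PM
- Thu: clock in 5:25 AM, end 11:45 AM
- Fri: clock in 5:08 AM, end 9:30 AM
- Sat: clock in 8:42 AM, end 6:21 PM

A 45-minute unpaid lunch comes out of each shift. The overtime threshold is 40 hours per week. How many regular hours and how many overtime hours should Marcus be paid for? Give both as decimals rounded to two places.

Mon: 6:50 AM–5:37 PM = 10 h 47 min; less 45 min break → 10 h 2 min
Tue: 7:41 AM–3:35 PM = 7 h 54 min; less 45 min break → 7 h 9 min
Wed: 8:31 AM–7:06 PM = 10 h 35 min; less 45 min break → 9 h 50 min
Thu: 5:25 AM–11:45 AM = 6 h 20 min; less 45 min break → 5 h 35 min
Fri: 5:08 AM–9:30 AM = 4 h 22 min; less 45 min break → 3 h 37 min
Sat: 8:42 AM–6:21 PM = 9 h 39 min; less 45 min break → 8 h 54 min
Total worked: 45 h 7 min = 45.12 h.
Threshold 40 h → overtime 5 h 7 min, regular 40 h 0 min.

Regular 40.00 hours, overtime 5.12 hours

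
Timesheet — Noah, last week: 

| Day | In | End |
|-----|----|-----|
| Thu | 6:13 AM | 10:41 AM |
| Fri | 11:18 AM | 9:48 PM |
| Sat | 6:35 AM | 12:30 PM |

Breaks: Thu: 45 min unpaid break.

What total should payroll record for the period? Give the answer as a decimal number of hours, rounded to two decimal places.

Thu: 6:13 AM–10:41 AM = 4 h 28 min; less 45 min break → 3 h 43 min
Fri: 11:18 AM–9:48 PM = 10 h 30 min
Sat: 6:35 AM–12:30 PM = 5 h 55 min
Total: 3 h 43 min + 10 h 30 min + 5 h 55 min = 20 h 8 min.

20.13 hours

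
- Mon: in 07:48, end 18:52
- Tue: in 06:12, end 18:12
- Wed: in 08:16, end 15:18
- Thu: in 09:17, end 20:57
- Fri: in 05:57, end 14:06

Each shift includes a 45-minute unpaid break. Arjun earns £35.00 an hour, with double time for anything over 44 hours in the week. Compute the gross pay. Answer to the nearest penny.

Mon: 07:48–18:52 = 11 h 4 min; less 45 min break → 10 h 19 min
Tue: 06:12–18:12 = 12 h 0 min; less 45 min break → 11 h 15 min
Wed: 08:16–15:18 = 7 h 2 min; less 45 min break → 6 h 17 min
Thu: 09:17–20:57 = 11 h 40 min; less 45 min break → 10 h 55 min
Fri: 05:57–14:06 = 8 h 9 min; less 45 min break → 7 h 24 min
Total worked: 46 h 10 min = 2770 min.
Regular 44 h 0 min = 2640 min at £35.00/h; overtime 2 h 10 min = 130 min at £70.00/h.
Pay = (2640 × £35.00 + 130 × £70.00) ÷ 60 = £1691.67.

£1691.67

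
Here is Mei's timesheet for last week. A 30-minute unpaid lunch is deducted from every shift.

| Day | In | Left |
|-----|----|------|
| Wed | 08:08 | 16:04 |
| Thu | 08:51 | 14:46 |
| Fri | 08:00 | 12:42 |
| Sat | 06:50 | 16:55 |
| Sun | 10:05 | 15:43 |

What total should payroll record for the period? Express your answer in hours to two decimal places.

31.77 hours

Wed: 08:08–16:04 = 7 h 56 min; less 30 min break → 7 h 26 min
Thu: 08:51–14:46 = 5 h 55 min; less 30 min break → 5 h 25 min
Fri: 08:00–12:42 = 4 h 42 min; less 30 min break → 4 h 12 min
Sat: 06:50–16:55 = 10 h 5 min; less 30 min break → 9 h 35 min
Sun: 10:05–15:43 = 5 h 38 min; less 30 min break → 5 h 8 min
Total: 7 h 26 min + 5 h 25 min + 4 h 12 min + 9 h 35 min + 5 h 8 min = 31 h 46 min.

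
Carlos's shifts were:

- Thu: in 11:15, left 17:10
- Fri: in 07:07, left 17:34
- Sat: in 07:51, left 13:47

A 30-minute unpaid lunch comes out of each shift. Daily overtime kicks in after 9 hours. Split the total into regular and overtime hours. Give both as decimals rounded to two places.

Thu: 11:15–17:10 = 5 h 55 min; less 30 min break → 5 h 25 min
Fri: 07:07–17:34 = 10 h 27 min; less 30 min break → 9 h 57 min
Sat: 07:51–13:47 = 5 h 56 min; less 30 min break → 5 h 26 min
Thu reg 5 h 25 min / OT 0 h 0 min; Fri reg 9 h 0 min / OT 0 h 57 min; Sat reg 5 h 26 min / OT 0 h 0 min.
Totals: regular 19 h 51 min, overtime 0 h 57 min.

Regular 19.85 hours, overtime 0.95 hours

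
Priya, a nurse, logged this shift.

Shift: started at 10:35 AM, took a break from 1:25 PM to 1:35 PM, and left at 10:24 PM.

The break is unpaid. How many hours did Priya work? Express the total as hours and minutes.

Shift: 10:35 AM–10:24 PM = 11 h 49 min; less 10 min break → 11 h 39 min

11 h 39 min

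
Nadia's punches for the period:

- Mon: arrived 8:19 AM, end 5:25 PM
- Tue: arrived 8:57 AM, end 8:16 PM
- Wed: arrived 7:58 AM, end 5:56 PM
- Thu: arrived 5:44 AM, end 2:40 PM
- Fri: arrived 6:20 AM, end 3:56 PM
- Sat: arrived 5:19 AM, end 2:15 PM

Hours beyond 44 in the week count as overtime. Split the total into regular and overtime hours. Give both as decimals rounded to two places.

Regular 44.00 hours, overtime 13.85 hours

Mon: 8:19 AM–5:25 PM = 9 h 6 min
Tue: 8:57 AM–8:16 PM = 11 h 19 min
Wed: 7:58 AM–5:56 PM = 9 h 58 min
Thu: 5:44 AM–2:40 PM = 8 h 56 min
Fri: 6:20 AM–3:56 PM = 9 h 36 min
Sat: 5:19 AM–2:15 PM = 8 h 56 min
Total worked: 57 h 51 min = 57.85 h.
Threshold 44 h → overtime 13 h 51 min, regular 44 h 0 min.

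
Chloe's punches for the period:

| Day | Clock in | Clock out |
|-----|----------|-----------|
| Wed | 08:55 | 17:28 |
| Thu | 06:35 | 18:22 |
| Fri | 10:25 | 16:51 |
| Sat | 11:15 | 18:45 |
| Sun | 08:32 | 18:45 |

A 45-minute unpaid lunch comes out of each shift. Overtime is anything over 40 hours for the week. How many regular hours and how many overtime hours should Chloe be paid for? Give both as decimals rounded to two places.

Regular 40.00 hours, overtime 0.73 hours

Wed: 08:55–17:28 = 8 h 33 min; less 45 min break → 7 h 48 min
Thu: 06:35–18:22 = 11 h 47 min; less 45 min break → 11 h 2 min
Fri: 10:25–16:51 = 6 h 26 min; less 45 min break → 5 h 41 min
Sat: 11:15–18:45 = 7 h 30 min; less 45 min break → 6 h 45 min
Sun: 08:32–18:45 = 10 h 13 min; less 45 min break → 9 h 28 min
Total worked: 40 h 44 min = 40.73 h.
Threshold 40 h → overtime 0 h 44 min, regular 40 h 0 min.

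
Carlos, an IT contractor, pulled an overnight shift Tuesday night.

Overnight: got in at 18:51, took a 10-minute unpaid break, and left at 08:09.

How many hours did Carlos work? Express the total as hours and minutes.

Overnight: 18:51 → midnight = 5 h 9 min; midnight → 08:09 = 8 h 9 min; span 13 h 18 min; less 10 min break → 13 h 8 min

13 h 8 min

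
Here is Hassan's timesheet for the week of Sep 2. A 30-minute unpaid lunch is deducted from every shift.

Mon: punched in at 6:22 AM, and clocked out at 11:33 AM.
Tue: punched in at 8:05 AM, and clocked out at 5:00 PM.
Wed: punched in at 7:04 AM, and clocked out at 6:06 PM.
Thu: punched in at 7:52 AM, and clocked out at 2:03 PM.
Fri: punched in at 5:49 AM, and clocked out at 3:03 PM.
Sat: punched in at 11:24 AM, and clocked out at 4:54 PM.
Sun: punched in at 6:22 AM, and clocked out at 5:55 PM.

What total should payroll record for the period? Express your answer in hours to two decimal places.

54.10 hours

Mon: 6:22 AM–11:33 AM = 5 h 11 min; less 30 min break → 4 h 41 min
Tue: 8:05 AM–5:00 PM = 8 h 55 min; less 30 min break → 8 h 25 min
Wed: 7:04 AM–6:06 PM = 11 h 2 min; less 30 min break → 10 h 32 min
Thu: 7:52 AM–2:03 PM = 6 h 11 min; less 30 min break → 5 h 41 min
Fri: 5:49 AM–3:03 PM = 9 h 14 min; less 30 min break → 8 h 44 min
Sat: 11:24 AM–4:54 PM = 5 h 30 min; less 30 min break → 5 h 0 min
Sun: 6:22 AM–5:55 PM = 11 h 33 min; less 30 min break → 11 h 3 min
Total: 4 h 41 min + 8 h 25 min + 10 h 32 min + 5 h 41 min + 8 h 44 min + 5 h 0 min + 11 h 3 min = 54 h 6 min.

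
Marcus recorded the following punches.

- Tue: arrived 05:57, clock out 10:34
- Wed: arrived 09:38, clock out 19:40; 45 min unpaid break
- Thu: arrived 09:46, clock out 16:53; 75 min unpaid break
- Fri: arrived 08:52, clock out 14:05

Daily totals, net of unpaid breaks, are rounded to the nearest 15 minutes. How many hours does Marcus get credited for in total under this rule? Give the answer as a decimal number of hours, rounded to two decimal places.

24.75 hours

Tue: 05:57–10:34 = 4 h 37 min → rounds to 4 h 30 min
Wed: 09:38–19:40 = 10 h 2 min − 45 min = 9 h 17 min → rounds to 9 h 15 min
Thu: 09:46–16:53 = 7 h 7 min − 75 min = 5 h 52 min → rounds to 5 h 45 min
Fri: 08:52–14:05 = 5 h 13 min → rounds to 5 h 15 min
Total credited: 24 h 45 min.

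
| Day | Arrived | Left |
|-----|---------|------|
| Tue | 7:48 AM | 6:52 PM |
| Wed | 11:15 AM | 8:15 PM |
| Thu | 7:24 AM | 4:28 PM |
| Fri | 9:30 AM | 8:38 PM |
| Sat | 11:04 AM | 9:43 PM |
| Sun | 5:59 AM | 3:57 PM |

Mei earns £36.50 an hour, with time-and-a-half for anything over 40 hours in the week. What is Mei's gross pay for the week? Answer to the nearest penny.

£2603.36

Tue: 7:48 AM–6:52 PM = 11 h 4 min
Wed: 11:15 AM–8:15 PM = 9 h 0 min
Thu: 7:24 AM–4:28 PM = 9 h 4 min
Fri: 9:30 AM–8:38 PM = 11 h 8 min
Sat: 11:04 AM–9:43 PM = 10 h 39 min
Sun: 5:59 AM–3:57 PM = 9 h 58 min
Total worked: 60 h 53 min = 3653 min.
Regular 40 h 0 min = 2400 min at £36.50/h; overtime 20 h 53 min = 1253 min at £54.75/h.
Pay = (2400 × £36.50 + 1253 × £54.75) ÷ 60 = £2603.36.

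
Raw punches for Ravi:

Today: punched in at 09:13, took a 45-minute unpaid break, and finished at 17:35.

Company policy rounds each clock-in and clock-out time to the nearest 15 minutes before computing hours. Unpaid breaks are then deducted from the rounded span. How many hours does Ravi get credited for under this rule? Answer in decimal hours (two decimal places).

7.50 hours

Today: in 09:13→09:15, out 17:35→17:30; 8 h 15 min − 45 min = 7 h 30 min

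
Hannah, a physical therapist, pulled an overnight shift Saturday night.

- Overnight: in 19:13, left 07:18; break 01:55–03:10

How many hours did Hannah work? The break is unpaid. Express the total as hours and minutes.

10 h 50 min

Overnight: 19:13 → midnight = 4 h 47 min; midnight → 07:18 = 7 h 18 min; span 12 h 5 min; less 75 min break → 10 h 50 min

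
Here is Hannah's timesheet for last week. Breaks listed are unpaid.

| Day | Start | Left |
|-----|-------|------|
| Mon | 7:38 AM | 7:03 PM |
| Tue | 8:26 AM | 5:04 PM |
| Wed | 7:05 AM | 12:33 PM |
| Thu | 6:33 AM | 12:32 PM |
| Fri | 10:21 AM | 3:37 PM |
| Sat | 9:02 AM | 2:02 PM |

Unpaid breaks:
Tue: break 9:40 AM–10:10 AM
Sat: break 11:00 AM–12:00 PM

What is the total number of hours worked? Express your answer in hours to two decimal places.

Mon: 7:38 AM–7:03 PM = 11 h 25 min
Tue: 8:26 AM–5:04 PM = 8 h 38 min; less 30 min break → 8 h 8 min
Wed: 7:05 AM–12:33 PM = 5 h 28 min
Thu: 6:33 AM–12:32 PM = 5 h 59 min
Fri: 10:21 AM–3:37 PM = 5 h 16 min
Sat: 9:02 AM–2:02 PM = 5 h 0 min; less 60 min break → 4 h 0 min
Total: 11 h 25 min + 8 h 8 min + 5 h 28 min + 5 h 59 min + 5 h 16 min + 4 h 0 min = 40 h 16 min.

40.27 hours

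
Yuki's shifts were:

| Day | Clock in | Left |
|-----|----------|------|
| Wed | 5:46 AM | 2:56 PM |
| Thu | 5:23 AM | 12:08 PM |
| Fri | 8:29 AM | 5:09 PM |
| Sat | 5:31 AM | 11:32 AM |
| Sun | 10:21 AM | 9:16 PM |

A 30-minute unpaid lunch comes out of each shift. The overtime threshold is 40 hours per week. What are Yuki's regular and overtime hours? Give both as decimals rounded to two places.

Regular 39.02 hours, overtime 0.00 hours

Wed: 5:46 AM–2:56 PM = 9 h 10 min; less 30 min break → 8 h 40 min
Thu: 5:23 AM–12:08 PM = 6 h 45 min; less 30 min break → 6 h 15 min
Fri: 8:29 AM–5:09 PM = 8 h 40 min; less 30 min break → 8 h 10 min
Sat: 5:31 AM–11:32 AM = 6 h 1 min; less 30 min break → 5 h 31 min
Sun: 10:21 AM–9:16 PM = 10 h 55 min; less 30 min break → 10 h 25 min
Total worked: 39 h 1 min = 39.02 h.
Threshold 40 h → overtime 0 h 0 min, regular 39 h 1 min.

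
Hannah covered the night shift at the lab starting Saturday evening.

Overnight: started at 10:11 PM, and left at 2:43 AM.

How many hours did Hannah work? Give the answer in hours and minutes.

4 h 32 min

Overnight: 10:11 PM → midnight = 1 h 49 min; midnight → 2:43 AM = 2 h 43 min; span 4 h 32 min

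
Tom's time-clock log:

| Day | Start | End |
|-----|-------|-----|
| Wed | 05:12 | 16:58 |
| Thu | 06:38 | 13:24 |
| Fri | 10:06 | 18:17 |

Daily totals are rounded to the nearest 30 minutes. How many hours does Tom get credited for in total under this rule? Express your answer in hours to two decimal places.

27.00 hours

Wed: 05:12–16:58 = 11 h 46 min → rounds to 12 h 0 min
Thu: 06:38–13:24 = 6 h 46 min → rounds to 7 h 0 min
Fri: 10:06–18:17 = 8 h 11 min → rounds to 8 h 0 min
Total credited: 27 h 0 min.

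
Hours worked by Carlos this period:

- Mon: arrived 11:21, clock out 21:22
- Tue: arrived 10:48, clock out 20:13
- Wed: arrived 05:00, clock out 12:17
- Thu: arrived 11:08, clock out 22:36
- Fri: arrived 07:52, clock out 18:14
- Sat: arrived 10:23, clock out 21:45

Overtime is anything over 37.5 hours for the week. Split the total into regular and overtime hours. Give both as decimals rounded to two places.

Regular 37.50 hours, overtime 22.42 hours

Mon: 11:21–21:22 = 10 h 1 min
Tue: 10:48–20:13 = 9 h 25 min
Wed: 05:00–12:17 = 7 h 17 min
Thu: 11:08–22:36 = 11 h 28 min
Fri: 07:52–18:14 = 10 h 22 min
Sat: 10:23–21:45 = 11 h 22 min
Total worked: 59 h 55 min = 59.92 h.
Threshold 37.5 h → overtime 22 h 25 min, regular 37 h 30 min.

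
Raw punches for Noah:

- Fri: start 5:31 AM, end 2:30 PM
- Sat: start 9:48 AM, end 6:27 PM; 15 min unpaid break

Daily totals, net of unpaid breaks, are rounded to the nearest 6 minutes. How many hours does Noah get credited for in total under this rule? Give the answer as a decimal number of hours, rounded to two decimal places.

17.40 hours

Fri: 5:31 AM–2:30 PM = 8 h 59 min → rounds to 9 h 0 min
Sat: 9:48 AM–6:27 PM = 8 h 39 min − 15 min = 8 h 24 min → rounds to 8 h 24 min
Total credited: 17 h 24 min.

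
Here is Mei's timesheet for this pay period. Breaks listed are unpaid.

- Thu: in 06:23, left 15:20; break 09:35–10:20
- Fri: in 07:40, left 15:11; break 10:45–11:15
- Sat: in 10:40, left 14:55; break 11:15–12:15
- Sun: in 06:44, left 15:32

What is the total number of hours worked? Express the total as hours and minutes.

Thu: 06:23–15:20 = 8 h 57 min; less 45 min break → 8 h 12 min
Fri: 07:40–15:11 = 7 h 31 min; less 30 min break → 7 h 1 min
Sat: 10:40–14:55 = 4 h 15 min; less 60 min break → 3 h 15 min
Sun: 06:44–15:32 = 8 h 48 min
Total: 8 h 12 min + 7 h 1 min + 3 h 15 min + 8 h 48 min = 27 h 16 min.

27 h 16 min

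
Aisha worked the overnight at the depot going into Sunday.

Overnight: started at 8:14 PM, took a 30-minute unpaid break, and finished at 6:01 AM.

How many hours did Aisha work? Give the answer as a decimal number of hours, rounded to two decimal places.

9.28 hours

Overnight: 8:14 PM → midnight = 3 h 46 min; midnight → 6:01 AM = 6 h 1 min; span 9 h 47 min; less 30 min break → 9 h 17 min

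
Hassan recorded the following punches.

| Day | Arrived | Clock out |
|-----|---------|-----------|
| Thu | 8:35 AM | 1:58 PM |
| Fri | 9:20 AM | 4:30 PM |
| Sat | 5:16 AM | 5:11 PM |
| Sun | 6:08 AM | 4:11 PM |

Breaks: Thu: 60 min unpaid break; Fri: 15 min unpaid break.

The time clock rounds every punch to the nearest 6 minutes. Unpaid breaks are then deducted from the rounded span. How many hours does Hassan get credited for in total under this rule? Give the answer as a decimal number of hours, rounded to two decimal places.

Thu: in 8:35 AM→8:36 AM, out 1:58 PM→2:00 PM; 5 h 24 min − 60 min = 4 h 24 min
Fri: in 9:20 AM→9:18 AM, out 4:30 PM→4:30 PM; 7 h 12 min − 15 min = 6 h 57 min
Sat: in 5:16 AM→5:18 AM, out 5:11 PM→5:12 PM; 11 h 54 min
Sun: in 6:08 AM→6:06 AM, out 4:11 PM→4:12 PM; 10 h 6 min
Total credited: 33 h 21 min.

33.35 hours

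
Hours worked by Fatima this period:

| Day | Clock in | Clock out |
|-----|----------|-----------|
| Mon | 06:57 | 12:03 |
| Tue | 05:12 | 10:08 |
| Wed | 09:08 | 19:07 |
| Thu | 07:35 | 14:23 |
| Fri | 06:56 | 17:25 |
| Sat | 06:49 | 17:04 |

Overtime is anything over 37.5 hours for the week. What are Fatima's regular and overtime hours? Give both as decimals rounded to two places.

Regular 37.50 hours, overtime 10.05 hours

Mon: 06:57–12:03 = 5 h 6 min
Tue: 05:12–10:08 = 4 h 56 min
Wed: 09:08–19:07 = 9 h 59 min
Thu: 07:35–14:23 = 6 h 48 min
Fri: 06:56–17:25 = 10 h 29 min
Sat: 06:49–17:04 = 10 h 15 min
Total worked: 47 h 33 min = 47.55 h.
Threshold 37.5 h → overtime 10 h 3 min, regular 37 h 30 min.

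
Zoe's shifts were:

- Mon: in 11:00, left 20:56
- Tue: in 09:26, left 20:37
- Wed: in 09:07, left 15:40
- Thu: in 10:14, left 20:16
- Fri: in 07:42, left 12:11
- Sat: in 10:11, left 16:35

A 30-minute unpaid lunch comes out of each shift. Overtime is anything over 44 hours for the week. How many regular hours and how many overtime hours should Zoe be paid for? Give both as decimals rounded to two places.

Regular 44.00 hours, overtime 1.58 hours

Mon: 11:00–20:56 = 9 h 56 min; less 30 min break → 9 h 26 min
Tue: 09:26–20:37 = 11 h 11 min; less 30 min break → 10 h 41 min
Wed: 09:07–15:40 = 6 h 33 min; less 30 min break → 6 h 3 min
Thu: 10:14–20:16 = 10 h 2 min; less 30 min break → 9 h 32 min
Fri: 07:42–12:11 = 4 h 29 min; less 30 min break → 3 h 59 min
Sat: 10:11–16:35 = 6 h 24 min; less 30 min break → 5 h 54 min
Total worked: 45 h 35 min = 45.58 h.
Threshold 44 h → overtime 1 h 35 min, regular 44 h 0 min.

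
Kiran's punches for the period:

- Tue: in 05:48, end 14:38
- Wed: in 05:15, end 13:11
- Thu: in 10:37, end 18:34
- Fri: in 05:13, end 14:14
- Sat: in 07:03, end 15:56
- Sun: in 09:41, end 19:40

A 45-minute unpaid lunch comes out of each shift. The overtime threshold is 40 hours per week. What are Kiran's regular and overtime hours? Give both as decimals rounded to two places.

Tue: 05:48–14:38 = 8 h 50 min; less 45 min break → 8 h 5 min
Wed: 05:15–13:11 = 7 h 56 min; less 45 min break → 7 h 11 min
Thu: 10:37–18:34 = 7 h 57 min; less 45 min break → 7 h 12 min
Fri: 05:13–14:14 = 9 h 1 min; less 45 min break → 8 h 16 min
Sat: 07:03–15:56 = 8 h 53 min; less 45 min break → 8 h 8 min
Sun: 09:41–19:40 = 9 h 59 min; less 45 min break → 9 h 14 min
Total worked: 48 h 6 min = 48.10 h.
Threshold 40 h → overtime 8 h 6 min, regular 40 h 0 min.

Regular 40.00 hours, overtime 8.10 hours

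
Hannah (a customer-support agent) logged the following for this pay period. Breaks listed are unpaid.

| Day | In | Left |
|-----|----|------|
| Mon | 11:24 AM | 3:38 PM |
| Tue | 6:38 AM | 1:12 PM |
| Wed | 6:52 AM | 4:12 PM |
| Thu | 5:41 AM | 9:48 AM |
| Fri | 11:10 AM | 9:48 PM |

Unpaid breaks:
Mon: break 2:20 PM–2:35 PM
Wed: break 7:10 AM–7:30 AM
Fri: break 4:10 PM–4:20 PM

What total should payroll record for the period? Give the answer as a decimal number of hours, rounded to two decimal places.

Mon: 11:24 AM–3:38 PM = 4 h 14 min; less 15 min break → 3 h 59 min
Tue: 6:38 AM–1:12 PM = 6 h 34 min
Wed: 6:52 AM–4:12 PM = 9 h 20 min; less 20 min break → 9 h 0 min
Thu: 5:41 AM–9:48 AM = 4 h 7 min
Fri: 11:10 AM–9:48 PM = 10 h 38 min; less 10 min break → 10 h 28 min
Total: 3 h 59 min + 6 h 34 min + 9 h 0 min + 4 h 7 min + 10 h 28 min = 34 h 8 min.

34.13 hours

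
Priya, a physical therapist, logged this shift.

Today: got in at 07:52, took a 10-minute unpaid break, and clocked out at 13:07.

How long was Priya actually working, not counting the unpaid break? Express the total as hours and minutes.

Today: 07:52–13:07 = 5 h 15 min; less 10 min break → 5 h 5 min

5 h 5 min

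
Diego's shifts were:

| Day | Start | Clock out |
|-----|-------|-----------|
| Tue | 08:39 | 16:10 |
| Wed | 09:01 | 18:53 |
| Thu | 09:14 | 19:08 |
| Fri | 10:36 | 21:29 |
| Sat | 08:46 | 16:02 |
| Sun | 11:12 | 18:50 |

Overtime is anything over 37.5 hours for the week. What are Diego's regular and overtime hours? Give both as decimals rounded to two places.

Tue: 08:39–16:10 = 7 h 31 min
Wed: 09:01–18:53 = 9 h 52 min
Thu: 09:14–19:08 = 9 h 54 min
Fri: 10:36–21:29 = 10 h 53 min
Sat: 08:46–16:02 = 7 h 16 min
Sun: 11:12–18:50 = 7 h 38 min
Total worked: 53 h 4 min = 53.07 h.
Threshold 37.5 h → overtime 15 h 34 min, regular 37 h 30 min.

Regular 37.50 hours, overtime 15.57 hours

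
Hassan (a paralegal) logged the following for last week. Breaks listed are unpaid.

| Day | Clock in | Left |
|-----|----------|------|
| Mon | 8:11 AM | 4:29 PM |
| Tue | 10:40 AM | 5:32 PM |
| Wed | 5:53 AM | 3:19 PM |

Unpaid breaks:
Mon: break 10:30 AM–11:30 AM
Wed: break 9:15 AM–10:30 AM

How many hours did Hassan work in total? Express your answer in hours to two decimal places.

22.35 hours

Mon: 8:11 AM–4:29 PM = 8 h 18 min; less 60 min break → 7 h 18 min
Tue: 10:40 AM–5:32 PM = 6 h 52 min
Wed: 5:53 AM–3:19 PM = 9 h 26 min; less 75 min break → 8 h 11 min
Total: 7 h 18 min + 6 h 52 min + 8 h 11 min = 22 h 21 min.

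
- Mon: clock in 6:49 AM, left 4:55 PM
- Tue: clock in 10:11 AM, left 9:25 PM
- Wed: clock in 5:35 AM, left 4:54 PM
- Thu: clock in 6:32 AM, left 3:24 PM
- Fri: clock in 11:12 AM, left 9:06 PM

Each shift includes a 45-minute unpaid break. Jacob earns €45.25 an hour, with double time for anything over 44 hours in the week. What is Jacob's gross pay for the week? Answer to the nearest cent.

€2322.83

Mon: 6:49 AM–4:55 PM = 10 h 6 min; less 45 min break → 9 h 21 min
Tue: 10:11 AM–9:25 PM = 11 h 14 min; less 45 min break → 10 h 29 min
Wed: 5:35 AM–4:54 PM = 11 h 19 min; less 45 min break → 10 h 34 min
Thu: 6:32 AM–3:24 PM = 8 h 52 min; less 45 min break → 8 h 7 min
Fri: 11:12 AM–9:06 PM = 9 h 54 min; less 45 min break → 9 h 9 min
Total worked: 47 h 40 min = 2860 min.
Regular 44 h 0 min = 2640 min at €45.25/h; overtime 3 h 40 min = 220 min at €90.50/h.
Pay = (2640 × €45.25 + 220 × €90.50) ÷ 60 = €2322.83.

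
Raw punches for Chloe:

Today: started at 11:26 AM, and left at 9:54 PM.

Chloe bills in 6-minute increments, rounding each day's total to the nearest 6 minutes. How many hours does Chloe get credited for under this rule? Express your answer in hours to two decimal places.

10.50 hours

Today: 11:26 AM–9:54 PM = 10 h 28 min → rounds to 10 h 30 min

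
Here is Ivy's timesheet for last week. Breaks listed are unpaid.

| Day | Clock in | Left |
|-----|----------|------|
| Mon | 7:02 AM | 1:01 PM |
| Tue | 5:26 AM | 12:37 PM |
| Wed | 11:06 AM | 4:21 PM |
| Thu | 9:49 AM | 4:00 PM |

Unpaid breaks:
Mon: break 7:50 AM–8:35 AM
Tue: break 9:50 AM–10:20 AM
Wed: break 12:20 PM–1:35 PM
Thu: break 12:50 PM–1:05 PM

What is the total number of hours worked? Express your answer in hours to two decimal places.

Mon: 7:02 AM–1:01 PM = 5 h 59 min; less 45 min break → 5 h 14 min
Tue: 5:26 AM–12:37 PM = 7 h 11 min; less 30 min break → 6 h 41 min
Wed: 11:06 AM–4:21 PM = 5 h 15 min; less 75 min break → 4 h 0 min
Thu: 9:49 AM–4:00 PM = 6 h 11 min; less 15 min break → 5 h 56 min
Total: 5 h 14 min + 6 h 41 min + 4 h 0 min + 5 h 56 min = 21 h 51 min.

21.85 hours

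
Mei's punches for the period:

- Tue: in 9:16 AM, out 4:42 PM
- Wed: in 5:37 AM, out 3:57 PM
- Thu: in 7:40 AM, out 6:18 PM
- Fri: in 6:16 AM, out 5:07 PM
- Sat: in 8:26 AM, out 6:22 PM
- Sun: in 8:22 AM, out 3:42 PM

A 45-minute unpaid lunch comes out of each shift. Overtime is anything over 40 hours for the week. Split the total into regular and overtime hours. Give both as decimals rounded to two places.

Regular 40.00 hours, overtime 12.02 hours

Tue: 9:16 AM–4:42 PM = 7 h 26 min; less 45 min break → 6 h 41 min
Wed: 5:37 AM–3:57 PM = 10 h 20 min; less 45 min break → 9 h 35 min
Thu: 7:40 AM–6:18 PM = 10 h 38 min; less 45 min break → 9 h 53 min
Fri: 6:16 AM–5:07 PM = 10 h 51 min; less 45 min break → 10 h 6 min
Sat: 8:26 AM–6:22 PM = 9 h 56 min; less 45 min break → 9 h 11 min
Sun: 8:22 AM–3:42 PM = 7 h 20 min; less 45 min break → 6 h 35 min
Total worked: 52 h 1 min = 52.02 h.
Threshold 40 h → overtime 12 h 1 min, regular 40 h 0 min.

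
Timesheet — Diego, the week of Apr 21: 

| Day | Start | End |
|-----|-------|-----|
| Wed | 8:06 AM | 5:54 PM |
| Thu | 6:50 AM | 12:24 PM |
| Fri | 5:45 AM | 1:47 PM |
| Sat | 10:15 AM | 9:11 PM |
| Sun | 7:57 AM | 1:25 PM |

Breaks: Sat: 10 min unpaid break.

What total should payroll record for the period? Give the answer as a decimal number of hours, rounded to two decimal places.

Wed: 8:06 AM–5:54 PM = 9 h 48 min
Thu: 6:50 AM–12:24 PM = 5 h 34 min
Fri: 5:45 AM–1:47 PM = 8 h 2 min
Sat: 10:15 AM–9:11 PM = 10 h 56 min; less 10 min break → 10 h 46 min
Sun: 7:57 AM–1:25 PM = 5 h 28 min
Total: 9 h 48 min + 5 h 34 min + 8 h 2 min + 10 h 46 min + 5 h 28 min = 39 h 38 min.

39.63 hours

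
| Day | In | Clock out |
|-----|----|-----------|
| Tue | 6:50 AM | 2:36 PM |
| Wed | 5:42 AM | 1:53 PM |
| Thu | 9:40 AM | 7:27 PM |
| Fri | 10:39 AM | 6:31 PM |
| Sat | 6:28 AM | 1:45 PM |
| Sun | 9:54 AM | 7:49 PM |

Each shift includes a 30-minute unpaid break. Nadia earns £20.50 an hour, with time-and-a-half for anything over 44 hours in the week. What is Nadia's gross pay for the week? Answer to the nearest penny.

Tue: 6:50 AM–2:36 PM = 7 h 46 min; less 30 min break → 7 h 16 min
Wed: 5:42 AM–1:53 PM = 8 h 11 min; less 30 min break → 7 h 41 min
Thu: 9:40 AM–7:27 PM = 9 h 47 min; less 30 min break → 9 h 17 min
Fri: 10:39 AM–6:31 PM = 7 h 52 min; less 30 min break → 7 h 22 min
Sat: 6:28 AM–1:45 PM = 7 h 17 min; less 30 min break → 6 h 47 min
Sun: 9:54 AM–7:49 PM = 9 h 55 min; less 30 min break → 9 h 25 min
Total worked: 47 h 48 min = 2868 min.
Regular 44 h 0 min = 2640 min at £20.50/h; overtime 3 h 48 min = 228 min at £30.75/h.
Pay = (2640 × £20.50 + 228 × £30.75) ÷ 60 = £1018.85.

£1018.85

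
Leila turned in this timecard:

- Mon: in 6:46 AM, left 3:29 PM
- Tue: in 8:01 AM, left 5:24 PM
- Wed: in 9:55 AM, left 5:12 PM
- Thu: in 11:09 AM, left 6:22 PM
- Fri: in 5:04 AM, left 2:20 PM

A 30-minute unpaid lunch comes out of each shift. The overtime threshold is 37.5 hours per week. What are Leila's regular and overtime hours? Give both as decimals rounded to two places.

Regular 37.50 hours, overtime 1.87 hours

Mon: 6:46 AM–3:29 PM = 8 h 43 min; less 30 min break → 8 h 13 min
Tue: 8:01 AM–5:24 PM = 9 h 23 min; less 30 min break → 8 h 53 min
Wed: 9:55 AM–5:12 PM = 7 h 17 min; less 30 min break → 6 h 47 min
Thu: 11:09 AM–6:22 PM = 7 h 13 min; less 30 min break → 6 h 43 min
Fri: 5:04 AM–2:20 PM = 9 h 16 min; less 30 min break → 8 h 46 min
Total worked: 39 h 22 min = 39.37 h.
Threshold 37.5 h → overtime 1 h 52 min, regular 37 h 30 min.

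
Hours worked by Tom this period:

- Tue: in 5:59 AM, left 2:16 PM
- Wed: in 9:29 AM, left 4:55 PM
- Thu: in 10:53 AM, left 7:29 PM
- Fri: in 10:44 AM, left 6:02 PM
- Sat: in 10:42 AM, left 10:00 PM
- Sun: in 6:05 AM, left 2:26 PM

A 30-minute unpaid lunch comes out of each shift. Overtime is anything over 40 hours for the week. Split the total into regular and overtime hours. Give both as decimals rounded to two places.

Regular 40.00 hours, overtime 8.27 hours

Tue: 5:59 AM–2:16 PM = 8 h 17 min; less 30 min break → 7 h 47 min
Wed: 9:29 AM–4:55 PM = 7 h 26 min; less 30 min break → 6 h 56 min
Thu: 10:53 AM–7:29 PM = 8 h 36 min; less 30 min break → 8 h 6 min
Fri: 10:44 AM–6:02 PM = 7 h 18 min; less 30 min break → 6 h 48 min
Sat: 10:42 AM–10:00 PM = 11 h 18 min; less 30 min break → 10 h 48 min
Sun: 6:05 AM–2:26 PM = 8 h 21 min; less 30 min break → 7 h 51 min
Total worked: 48 h 16 min = 48.27 h.
Threshold 40 h → overtime 8 h 16 min, regular 40 h 0 min.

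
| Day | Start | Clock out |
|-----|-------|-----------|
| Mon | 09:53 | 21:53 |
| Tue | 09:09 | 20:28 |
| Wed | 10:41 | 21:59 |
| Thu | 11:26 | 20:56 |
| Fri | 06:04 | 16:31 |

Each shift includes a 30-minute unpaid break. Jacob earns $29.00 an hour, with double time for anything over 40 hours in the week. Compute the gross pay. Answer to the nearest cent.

$1859.87

Mon: 09:53–21:53 = 12 h 0 min; less 30 min break → 11 h 30 min
Tue: 09:09–20:28 = 11 h 19 min; less 30 min break → 10 h 49 min
Wed: 10:41–21:59 = 11 h 18 min; less 30 min break → 10 h 48 min
Thu: 11:26–20:56 = 9 h 30 min; less 30 min break → 9 h 0 min
Fri: 06:04–16:31 = 10 h 27 min; less 30 min break → 9 h 57 min
Total worked: 52 h 4 min = 3124 min.
Regular 40 h 0 min = 2400 min at $29.00/h; overtime 12 h 4 min = 724 min at $58.00/h.
Pay = (2400 × $29.00 + 724 × $58.00) ÷ 60 = $1859.87.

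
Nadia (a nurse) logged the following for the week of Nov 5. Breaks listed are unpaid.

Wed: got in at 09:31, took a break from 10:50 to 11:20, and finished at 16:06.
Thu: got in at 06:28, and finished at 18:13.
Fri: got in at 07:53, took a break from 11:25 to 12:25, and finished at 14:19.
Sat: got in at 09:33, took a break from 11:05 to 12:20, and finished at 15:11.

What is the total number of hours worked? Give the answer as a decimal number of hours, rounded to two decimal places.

27.65 hours

Wed: 09:31–16:06 = 6 h 35 min; less 30 min break → 6 h 5 min
Thu: 06:28–18:13 = 11 h 45 min
Fri: 07:53–14:19 = 6 h 26 min; less 60 min break → 5 h 26 min
Sat: 09:33–15:11 = 5 h 38 min; less 75 min break → 4 h 23 min
Total: 6 h 5 min + 11 h 45 min + 5 h 26 min + 4 h 23 min = 27 h 39 min.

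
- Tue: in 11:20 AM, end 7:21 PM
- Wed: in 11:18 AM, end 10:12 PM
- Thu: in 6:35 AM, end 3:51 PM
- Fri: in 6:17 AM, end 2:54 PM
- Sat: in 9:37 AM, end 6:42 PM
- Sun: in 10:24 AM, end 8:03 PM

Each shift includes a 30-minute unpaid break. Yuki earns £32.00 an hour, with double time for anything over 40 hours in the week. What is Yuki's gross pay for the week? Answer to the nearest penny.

Tue: 11:20 AM–7:21 PM = 8 h 1 min; less 30 min break → 7 h 31 min
Wed: 11:18 AM–10:12 PM = 10 h 54 min; less 30 min break → 10 h 24 min
Thu: 6:35 AM–3:51 PM = 9 h 16 min; less 30 min break → 8 h 46 min
Fri: 6:17 AM–2:54 PM = 8 h 37 min; less 30 min break → 8 h 7 min
Sat: 9:37 AM–6:42 PM = 9 h 5 min; less 30 min break → 8 h 35 min
Sun: 10:24 AM–8:03 PM = 9 h 39 min; less 30 min break → 9 h 9 min
Total worked: 52 h 32 min = 3152 min.
Regular 40 h 0 min = 2400 min at £32.00/h; overtime 12 h 32 min = 752 min at £64.00/h.
Pay = (2400 × £32.00 + 752 × £64.00) ÷ 60 = £2082.13.

£2082.13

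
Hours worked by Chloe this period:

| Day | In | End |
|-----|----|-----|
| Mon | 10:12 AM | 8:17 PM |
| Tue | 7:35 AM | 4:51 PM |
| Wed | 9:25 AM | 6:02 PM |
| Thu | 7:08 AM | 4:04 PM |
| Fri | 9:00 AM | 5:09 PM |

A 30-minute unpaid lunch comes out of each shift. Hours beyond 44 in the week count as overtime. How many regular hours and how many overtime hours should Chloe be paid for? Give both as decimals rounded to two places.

Regular 42.55 hours, overtime 0.00 hours

Mon: 10:12 AM–8:17 PM = 10 h 5 min; less 30 min break → 9 h 35 min
Tue: 7:35 AM–4:51 PM = 9 h 16 min; less 30 min break → 8 h 46 min
Wed: 9:25 AM–6:02 PM = 8 h 37 min; less 30 min break → 8 h 7 min
Thu: 7:08 AM–4:04 PM = 8 h 56 min; less 30 min break → 8 h 26 min
Fri: 9:00 AM–5:09 PM = 8 h 9 min; less 30 min break → 7 h 39 min
Total worked: 42 h 33 min = 42.55 h.
Threshold 44 h → overtime 0 h 0 min, regular 42 h 33 min.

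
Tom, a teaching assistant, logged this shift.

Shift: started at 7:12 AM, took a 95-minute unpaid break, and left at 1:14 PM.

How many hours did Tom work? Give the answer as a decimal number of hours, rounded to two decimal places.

4.45 hours

Shift: 7:12 AM–1:14 PM = 6 h 2 min; less 95 min break → 4 h 27 min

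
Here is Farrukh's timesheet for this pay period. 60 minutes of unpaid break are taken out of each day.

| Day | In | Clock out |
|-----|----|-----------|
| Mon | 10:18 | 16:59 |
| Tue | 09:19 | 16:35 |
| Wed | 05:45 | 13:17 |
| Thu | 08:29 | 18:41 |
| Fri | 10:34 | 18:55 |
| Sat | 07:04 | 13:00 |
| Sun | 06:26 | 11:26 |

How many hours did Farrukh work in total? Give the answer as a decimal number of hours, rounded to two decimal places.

Mon: 10:18–16:59 = 6 h 41 min; less 60 min break → 5 h 41 min
Tue: 09:19–16:35 = 7 h 16 min; less 60 min break → 6 h 16 min
Wed: 05:45–13:17 = 7 h 32 min; less 60 min break → 6 h 32 min
Thu: 08:29–18:41 = 10 h 12 min; less 60 min break → 9 h 12 min
Fri: 10:34–18:55 = 8 h 21 min; less 60 min break → 7 h 21 min
Sat: 07:04–13:00 = 5 h 56 min; less 60 min break → 4 h 56 min
Sun: 06:26–11:26 = 5 h 0 min; less 60 min break → 4 h 0 min
Total: 5 h 41 min + 6 h 16 min + 6 h 32 min + 9 h 12 min + 7 h 21 min + 4 h 56 min + 4 h 0 min = 43 h 58 min.

43.97 hours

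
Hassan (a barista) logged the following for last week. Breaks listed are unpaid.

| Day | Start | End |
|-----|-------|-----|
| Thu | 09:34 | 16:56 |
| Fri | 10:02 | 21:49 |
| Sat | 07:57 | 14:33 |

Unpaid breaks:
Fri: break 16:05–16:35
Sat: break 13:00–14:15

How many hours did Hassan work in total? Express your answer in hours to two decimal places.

Thu: 09:34–16:56 = 7 h 22 min
Fri: 10:02–21:49 = 11 h 47 min; less 30 min break → 11 h 17 min
Sat: 07:57–14:33 = 6 h 36 min; less 75 min break → 5 h 21 min
Total: 7 h 22 min + 11 h 17 min + 5 h 21 min = 24 h 0 min.

24.00 hours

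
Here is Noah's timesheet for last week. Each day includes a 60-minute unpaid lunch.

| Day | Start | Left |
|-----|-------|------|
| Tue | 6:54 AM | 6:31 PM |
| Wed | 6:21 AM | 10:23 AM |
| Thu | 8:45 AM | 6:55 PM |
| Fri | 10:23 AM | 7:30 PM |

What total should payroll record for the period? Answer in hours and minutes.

Tue: 6:54 AM–6:31 PM = 11 h 37 min; less 60 min break → 10 h 37 min
Wed: 6:21 AM–10:23 AM = 4 h 2 min; less 60 min break → 3 h 2 min
Thu: 8:45 AM–6:55 PM = 10 h 10 min; less 60 min break → 9 h 10 min
Fri: 10:23 AM–7:30 PM = 9 h 7 min; less 60 min break → 8 h 7 min
Total: 10 h 37 min + 3 h 2 min + 9 h 10 min + 8 h 7 min = 30 h 56 min.

30 h 56 min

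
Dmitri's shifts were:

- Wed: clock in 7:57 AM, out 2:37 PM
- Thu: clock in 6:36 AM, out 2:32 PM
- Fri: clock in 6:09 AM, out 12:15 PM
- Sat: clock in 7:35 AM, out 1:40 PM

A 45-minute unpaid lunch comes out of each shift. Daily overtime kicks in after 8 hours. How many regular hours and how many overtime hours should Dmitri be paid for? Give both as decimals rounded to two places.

Regular 23.78 hours, overtime 0.00 hours

Wed: 7:57 AM–2:37 PM = 6 h 40 min; less 45 min break → 5 h 55 min
Thu: 6:36 AM–2:32 PM = 7 h 56 min; less 45 min break → 7 h 11 min
Fri: 6:09 AM–12:15 PM = 6 h 6 min; less 45 min break → 5 h 21 min
Sat: 7:35 AM–1:40 PM = 6 h 5 min; less 45 min break → 5 h 20 min
Wed reg 5 h 55 min / OT 0 h 0 min; Thu reg 7 h 11 min / OT 0 h 0 min; Fri reg 5 h 21 min / OT 0 h 0 min; Sat reg 5 h 20 min / OT 0 h 0 min.
Totals: regular 23 h 47 min, overtime 0 h 0 min.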